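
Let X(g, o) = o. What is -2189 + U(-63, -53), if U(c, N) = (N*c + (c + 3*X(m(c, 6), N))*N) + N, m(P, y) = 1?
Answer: 12863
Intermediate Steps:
U(c, N) = N + N*c + N*(c + 3*N) (U(c, N) = (N*c + (c + 3*N)*N) + N = (N*c + N*(c + 3*N)) + N = N + N*c + N*(c + 3*N))
-2189 + U(-63, -53) = -2189 - 53*(1 + 2*(-63) + 3*(-53)) = -2189 - 53*(1 - 126 - 159) = -2189 - 53*(-284) = -2189 + 15052 = 12863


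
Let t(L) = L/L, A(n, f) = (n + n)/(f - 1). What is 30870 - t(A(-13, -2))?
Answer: 30869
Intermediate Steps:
A(n, f) = 2*n/(-1 + f) (A(n, f) = (2*n)/(-1 + f) = 2*n/(-1 + f))
t(L) = 1
30870 - t(A(-13, -2)) = 30870 - 1*1 = 30870 - 1 = 30869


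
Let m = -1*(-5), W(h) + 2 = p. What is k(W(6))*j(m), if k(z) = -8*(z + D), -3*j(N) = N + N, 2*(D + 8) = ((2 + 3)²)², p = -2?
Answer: 24040/3 ≈ 8013.3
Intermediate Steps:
W(h) = -4 (W(h) = -2 - 2 = -4)
D = 609/2 (D = -8 + ((2 + 3)²)²/2 = -8 + (5²)²/2 = -8 + (½)*25² = -8 + (½)*625 = -8 + 625/2 = 609/2 ≈ 304.50)
m = 5
j(N) = -2*N/3 (j(N) = -(N + N)/3 = -2*N/3)
k(z) = -2436 - 8*z (k(z) = -8*(z + 609/2) = -8*(609/2 + z) = -2436 - 8*z)
k(W(6))*j(m) = (-2436 - 8*(-4))*(-⅔*5) = (-2436 + 32)*(-10/3) = -2404*(-10/3) = 24040/3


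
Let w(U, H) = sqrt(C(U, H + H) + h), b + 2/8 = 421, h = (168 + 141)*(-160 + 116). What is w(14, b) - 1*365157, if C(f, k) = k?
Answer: -365157 + I*sqrt(51018)/2 ≈ -3.6516e+5 + 112.94*I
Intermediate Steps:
h = -13596 (h = 309*(-44) = -13596)
b = 1683/4 (b = -1/4 + 421 = 1683/4 ≈ 420.75)
w(U, H) = sqrt(-13596 + 2*H) (w(U, H) = sqrt((H + H) - 13596) = sqrt(2*H - 13596) = sqrt(-13596 + 2*H))
w(14, b) - 1*365157 = sqrt(-13596 + 2*(1683/4)) - 1*365157 = sqrt(-13596 + 1683/2) - 365157 = sqrt(-25509/2) - 365157 = I*sqrt(51018)/2 - 365157 = -365157 + I*sqrt(51018)/2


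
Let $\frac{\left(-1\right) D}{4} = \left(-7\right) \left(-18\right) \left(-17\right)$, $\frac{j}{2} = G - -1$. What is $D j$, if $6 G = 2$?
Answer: $22848$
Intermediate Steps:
$G = \frac{1}{3}$ ($G = \frac{1}{6} \cdot 2 = \frac{1}{3} \approx 0.33333$)
$j = \frac{8}{3}$ ($j = 2 \left(\frac{1}{3} - -1\right) = 2 \left(\frac{1}{3} + 1\right) = 2 \cdot \frac{4}{3} = \frac{8}{3} \approx 2.6667$)
$D = 8568$ ($D = - 4 \left(-7\right) \left(-18\right) \left(-17\right) = - 4 \cdot 126 \left(-17\right) = \left(-4\right) \left(-2142\right) = 8568$)
$D j = 8568 \cdot \frac{8}{3} = 22848$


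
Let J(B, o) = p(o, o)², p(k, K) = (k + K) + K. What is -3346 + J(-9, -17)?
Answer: -745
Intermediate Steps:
p(k, K) = k + 2*K (p(k, K) = (K + k) + K = k + 2*K)
J(B, o) = 9*o² (J(B, o) = (o + 2*o)² = (3*o)² = 9*o²)
-3346 + J(-9, -17) = -3346 + 9*(-17)² = -3346 + 9*289 = -3346 + 2601 = -745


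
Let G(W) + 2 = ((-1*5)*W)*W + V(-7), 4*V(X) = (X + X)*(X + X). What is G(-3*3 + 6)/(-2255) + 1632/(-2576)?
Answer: -230332/363055 ≈ -0.63443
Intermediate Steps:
V(X) = X² (V(X) = ((X + X)*(X + X))/4 = ((2*X)*(2*X))/4 = (4*X²)/4 = X²)
G(W) = 47 - 5*W² (G(W) = -2 + (((-1*5)*W)*W + (-7)²) = -2 + ((-5*W)*W + 49) = -2 + (-5*W² + 49) = -2 + (49 - 5*W²) = 47 - 5*W²)
G(-3*3 + 6)/(-2255) + 1632/(-2576) = (47 - 5*(-3*3 + 6)²)/(-2255) + 1632/(-2576) = (47 - 5*(-9 + 6)²)*(-1/2255) + 1632*(-1/2576) = (47 - 5*(-3)²)*(-1/2255) - 102/161 = (47 - 5*9)*(-1/2255) - 102/161 = (47 - 45)*(-1/2255) - 102/161 = 2*(-1/2255) - 102/161 = -2/2255 - 102/161 = -230332/363055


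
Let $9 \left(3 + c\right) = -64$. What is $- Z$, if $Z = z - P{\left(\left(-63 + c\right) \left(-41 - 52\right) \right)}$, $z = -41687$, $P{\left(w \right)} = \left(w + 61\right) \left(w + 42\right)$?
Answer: $\frac{422779627}{9} \approx 4.6975 \cdot 10^{7}$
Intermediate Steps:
$c = - \frac{91}{9}$ ($c = -3 + \frac{1}{9} \left(-64\right) = -3 - \frac{64}{9} = - \frac{91}{9} \approx -10.111$)
$P{\left(w \right)} = \left(42 + w\right) \left(61 + w\right)$ ($P{\left(w \right)} = \left(61 + w\right) \left(42 + w\right) = \left(42 + w\right) \left(61 + w\right)$)
$Z = - \frac{422779627}{9}$ ($Z = -41687 - \left(2562 + \left(\left(-63 - \frac{91}{9}\right) \left(-41 - 52\right)\right)^{2} + 103 \left(-63 - \frac{91}{9}\right) \left(-41 - 52\right)\right) = -41687 - \left(2562 + \left(\left(- \frac{658}{9}\right) \left(-93\right)\right)^{2} + 103 \left(\left(- \frac{658}{9}\right) \left(-93\right)\right)\right) = -41687 - \left(2562 + \left(\frac{20398}{3}\right)^{2} + 103 \cdot \frac{20398}{3}\right) = -41687 - \left(2562 + \frac{416078404}{9} + \frac{2100994}{3}\right) = -41687 - \frac{422404444}{9} = - \frac{422779627}{9} \approx -4.6975 \cdot 10^{7}$)
$- Z = \left(-1\right) \left(- \frac{422779627}{9}\right) = \frac{422779627}{9}$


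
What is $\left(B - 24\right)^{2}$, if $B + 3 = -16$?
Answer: $1849$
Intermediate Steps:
$B = -19$ ($B = -3 - 16 = -19$)
$\left(B - 24\right)^{2} = \left(-19 - 24\right)^{2} = \left(-43\right)^{2} = 1849$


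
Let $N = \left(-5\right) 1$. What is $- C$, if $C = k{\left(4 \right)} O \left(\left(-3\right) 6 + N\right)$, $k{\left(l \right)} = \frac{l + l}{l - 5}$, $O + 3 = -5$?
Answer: $1472$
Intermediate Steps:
$N = -5$
$O = -8$ ($O = -3 - 5 = -8$)
$k{\left(l \right)} = \frac{2 l}{-5 + l}$
$C = -1472$ ($C = 2 \cdot 4 \frac{1}{-5 + 4} \left(-8\right) \left(\left(-3\right) 6 - 5\right) = 2 \cdot 4 \frac{1}{-1} \left(-8\right) \left(-18 - 5\right) = 2 \cdot 4 \left(-1\right) \left(-8\right) \left(-23\right) = \left(-8\right) \left(-8\right) \left(-23\right) = 64 \left(-23\right) = -1472$)
$- C = \left(-1\right) \left(-1472\right) = 1472$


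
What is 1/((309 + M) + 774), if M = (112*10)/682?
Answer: 341/369863 ≈ 0.00092196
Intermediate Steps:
M = 560/341 (M = 1120*(1/682) = 560/341 ≈ 1.6422)
1/((309 + M) + 774) = 1/((309 + 560/341) + 774) = 1/(105929/341 + 774) = 1/(369863/341) = 341/369863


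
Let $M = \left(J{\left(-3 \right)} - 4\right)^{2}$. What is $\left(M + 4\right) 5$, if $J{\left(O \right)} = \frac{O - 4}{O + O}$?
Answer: $\frac{2165}{36} \approx 60.139$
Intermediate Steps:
$J{\left(O \right)} = \frac{-4 + O}{2 O}$
$M = \frac{289}{36}$ ($M = \left(\frac{-4 - 3}{2 \left(-3\right)} - 4\right)^{2} = \left(\frac{1}{2} \left(- \frac{1}{3}\right) \left(-7\right) - 4\right)^{2} = \left(\frac{7}{6} - 4\right)^{2} = \left(- \frac{17}{6}\right)^{2} = \frac{289}{36} \approx 8.0278$)
$\left(M + 4\right) 5 = \left(\frac{289}{36} + 4\right) 5 = \frac{433}{36} \cdot 5 = \frac{2165}{36}$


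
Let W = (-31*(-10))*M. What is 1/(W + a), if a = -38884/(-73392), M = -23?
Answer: -18348/130811519 ≈ -0.00014026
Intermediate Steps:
a = 9721/18348 (a = -38884*(-1/73392) = 9721/18348 ≈ 0.52981)
W = -7130 (W = -31*(-10)*(-23) = 310*(-23) = -7130)
1/(W + a) = 1/(-7130 + 9721/18348) = 1/(-130811519/18348) = -18348/130811519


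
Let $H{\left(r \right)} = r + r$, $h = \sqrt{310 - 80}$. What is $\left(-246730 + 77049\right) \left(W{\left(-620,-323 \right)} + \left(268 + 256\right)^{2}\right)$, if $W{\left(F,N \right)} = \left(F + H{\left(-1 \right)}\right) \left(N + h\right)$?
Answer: $-80680261242 + 105541582 \sqrt{230} \approx -7.908 \cdot 10^{10}$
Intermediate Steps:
$h = \sqrt{230} \approx 15.166$
$H{\left(r \right)} = 2 r$
$W{\left(F,N \right)} = \left(-2 + F\right) \left(N + \sqrt{230}\right)$ ($W{\left(F,N \right)} = \left(F + 2 \left(-1\right)\right) \left(N + \sqrt{230}\right) = \left(F - 2\right) \left(N + \sqrt{230}\right) = \left(-2 + F\right) \left(N + \sqrt{230}\right)$)
$\left(-246730 + 77049\right) \left(W{\left(-620,-323 \right)} + \left(268 + 256\right)^{2}\right) = \left(-246730 + 77049\right) \left(\left(\left(-2\right) \left(-323\right) - 2 \sqrt{230} - -200260 - 620 \sqrt{230}\right) + \left(268 + 256\right)^{2}\right) = - 169681 \left(\left(646 - 2 \sqrt{230} + 200260 - 620 \sqrt{230}\right) + 524^{2}\right) = - 169681 \left(\left(200906 - 622 \sqrt{230}\right) + 274576\right) = - 169681 \left(475482 - 622 \sqrt{230}\right) = -80680261242 + 105541582 \sqrt{230}$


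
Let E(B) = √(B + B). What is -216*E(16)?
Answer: -864*√2 ≈ -1221.9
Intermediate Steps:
E(B) = √2*√B (E(B) = √(2*B) = √2*√B)
-216*E(16) = -216*√2*√16 = -216*√2*4 = -864*√2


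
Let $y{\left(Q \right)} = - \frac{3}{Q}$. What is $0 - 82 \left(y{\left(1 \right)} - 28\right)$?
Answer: $2542$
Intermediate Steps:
$0 - 82 \left(y{\left(1 \right)} - 28\right) = 0 - 82 \left(- \frac{3}{1} - 28\right) = 0 - 82 \left(\left(-3\right) 1 - 28\right) = 0 - 82 \left(-3 - 28\right) = 0 - -2542 = 0 + 2542 = 2542$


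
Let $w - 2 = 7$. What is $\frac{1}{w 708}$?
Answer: $\frac{1}{6372} \approx 0.00015694$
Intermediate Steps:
$w = 9$ ($w = 2 + 7 = 9$)
$\frac{1}{w 708} = \frac{1}{9 \cdot 708} = \frac{1}{6372}$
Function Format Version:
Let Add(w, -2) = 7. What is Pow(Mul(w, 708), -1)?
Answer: Rational(1, 6372) ≈ 0.00015694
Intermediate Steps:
w = 9 (w = Add(2, 7) = 9)
Pow(Mul(w, 708), -1) = Pow(Mul(9, 708), -1) = Pow(6372, -1) = Rational(1, 6372)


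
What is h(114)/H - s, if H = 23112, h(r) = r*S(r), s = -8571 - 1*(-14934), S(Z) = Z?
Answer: -4084685/642 ≈ -6362.4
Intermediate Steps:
s = 6363 (s = -8571 + 14934 = 6363)
h(r) = r² (h(r) = r*r = r²)
h(114)/H - s = 114²/23112 - 1*6363 = 12996*(1/23112) - 6363 = 361/642 - 6363 = -4084685/642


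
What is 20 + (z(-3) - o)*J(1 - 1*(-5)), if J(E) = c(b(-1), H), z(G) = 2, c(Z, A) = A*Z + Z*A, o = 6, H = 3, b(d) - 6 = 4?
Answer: -220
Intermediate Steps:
b(d) = 10 (b(d) = 6 + 4 = 10)
c(Z, A) = 2*A*Z (c(Z, A) = A*Z + A*Z = 2*A*Z)
J(E) = 60 (J(E) = 2*3*10 = 60)
20 + (z(-3) - o)*J(1 - 1*(-5)) = 20 + (2 - 1*6)*60 = 20 + (2 - 6)*60 = 20 - 4*60 = 20 - 240 = -220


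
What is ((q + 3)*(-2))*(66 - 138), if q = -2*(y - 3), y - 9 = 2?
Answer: -1872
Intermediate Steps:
y = 11 (y = 9 + 2 = 11)
q = -16 (q = -2*(11 - 3) = -2*8 = -16)
((q + 3)*(-2))*(66 - 138) = ((-16 + 3)*(-2))*(66 - 138) = -13*(-2)*(-72) = 26*(-72) = -1872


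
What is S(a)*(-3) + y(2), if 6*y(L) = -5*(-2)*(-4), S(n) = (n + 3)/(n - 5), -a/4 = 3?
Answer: -421/51 ≈ -8.2549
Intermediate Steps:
a = -12 (a = -4*3 = -12)
S(n) = (3 + n)/(-5 + n)
y(L) = -20/3 (y(L) = (-5*(-2)*(-4))/6 = (10*(-4))/6 = (1/6)*(-40) = -20/3)
S(a)*(-3) + y(2) = ((3 - 12)/(-5 - 12))*(-3) - 20/3 = (-9/(-17))*(-3) - 20/3 = -1/17*(-9)*(-3) - 20/3 = (9/17)*(-3) - 20/3 = -27/17 - 20/3 = -421/51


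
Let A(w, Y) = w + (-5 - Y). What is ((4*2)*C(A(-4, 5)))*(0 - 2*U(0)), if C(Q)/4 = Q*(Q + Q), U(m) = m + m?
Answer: 0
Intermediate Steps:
U(m) = 2*m
A(w, Y) = -5 + w - Y
C(Q) = 8*Q**2 (C(Q) = 4*(Q*(Q + Q)) = 4*(Q*(2*Q)) = 4*(2*Q**2) = 8*Q**2)
((4*2)*C(A(-4, 5)))*(0 - 2*U(0)) = ((4*2)*(8*(-5 - 4 - 1*5)**2))*(0 - 4*0) = (8*(8*(-5 - 4 - 5)**2))*(0 - 2*0) = (8*(8*(-14)**2))*(0 + 0) = (8*(8*196))*0 = (8*1568)*0 = 12544*0 = 0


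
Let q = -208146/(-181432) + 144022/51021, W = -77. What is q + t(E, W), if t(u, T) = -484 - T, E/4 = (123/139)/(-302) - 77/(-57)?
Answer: -1865392353367/4628421036 ≈ -403.03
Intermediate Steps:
E = 6450590/1196373 (E = 4*((123/139)/(-302) - 77/(-57)) = 4*((123*(1/139))*(-1/302) - 77*(-1/57)) = 4*((123/139)*(-1/302) + 77/57) = 4*(-123/41978 + 77/57) = 4*(3225295/2392746) = 6450590/1196373 ≈ 5.3918)
q = 18375008285/4628421036 (q = -208146*(-1/181432) + 144022*(1/51021) = 104073/90716 + 144022/51021 = 18375008285/4628421036 ≈ 3.9700)
q + t(E, W) = 18375008285/4628421036 + (-484 - 1*(-77)) = 18375008285/4628421036 + (-484 + 77) = 18375008285/4628421036 - 407 = -1865392353367/4628421036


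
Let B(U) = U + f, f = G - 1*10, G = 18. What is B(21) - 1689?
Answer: -1660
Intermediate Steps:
f = 8 (f = 18 - 1*10 = 18 - 10 = 8)
B(U) = 8 + U (B(U) = U + 8 = 8 + U)
B(21) - 1689 = (8 + 21) - 1689 = 29 - 1689 = -1660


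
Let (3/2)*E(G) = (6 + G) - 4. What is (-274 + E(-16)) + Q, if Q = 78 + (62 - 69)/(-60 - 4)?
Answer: -39403/192 ≈ -205.22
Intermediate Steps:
E(G) = 4/3 + 2*G/3 (E(G) = 2*((6 + G) - 4)/3 = 2*(2 + G)/3 = 4/3 + 2*G/3)
Q = 4999/64 (Q = 78 - 7/(-64) = 78 - 7*(-1/64) = 78 + 7/64 = 4999/64 ≈ 78.109)
(-274 + E(-16)) + Q = (-274 + (4/3 + (⅔)*(-16))) + 4999/64 = (-274 + (4/3 - 32/3)) + 4999/64 = (-274 - 28/3) + 4999/64 = -850/3 + 4999/64 = -39403/192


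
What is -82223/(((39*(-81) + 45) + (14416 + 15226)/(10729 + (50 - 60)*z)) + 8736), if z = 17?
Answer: -868192657/59392340 ≈ -14.618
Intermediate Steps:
-82223/(((39*(-81) + 45) + (14416 + 15226)/(10729 + (50 - 60)*z)) + 8736) = -82223/(((39*(-81) + 45) + (14416 + 15226)/(10729 + (50 - 60)*17)) + 8736) = -82223/(((-3159 + 45) + 29642/(10729 - 10*17)) + 8736) = -82223/((-3114 + 29642/(10729 - 170)) + 8736) = -82223/((-3114 + 29642/10559) + 8736) = -82223/(-32851084/10559 + 8736) = -82223/59392340/10559 = -82223*10559/59392340 = -868192657/59392340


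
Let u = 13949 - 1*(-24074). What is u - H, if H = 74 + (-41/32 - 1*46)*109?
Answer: 1379285/32 ≈ 43103.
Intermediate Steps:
H = -162549/32 (H = 74 + (-41*1/32 - 46)*109 = 74 + (-41/32 - 46)*109 = 74 - 1513/32*109 = 74 - 164917/32 = -162549/32 ≈ -5079.7)
u = 38023 (u = 13949 + 24074 = 38023)
u - H = 38023 - 1*(-162549/32) = 38023 + 162549/32 = 1379285/32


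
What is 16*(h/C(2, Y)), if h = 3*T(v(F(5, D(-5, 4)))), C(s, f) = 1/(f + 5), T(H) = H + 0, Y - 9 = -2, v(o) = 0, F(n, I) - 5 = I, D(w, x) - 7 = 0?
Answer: 0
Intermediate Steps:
D(w, x) = 7 (D(w, x) = 7 + 0 = 7)
F(n, I) = 5 + I
Y = 7 (Y = 9 - 2 = 7)
T(H) = H
C(s, f) = 1/(5 + f)
h = 0 (h = 3*0 = 0)
16*(h/C(2, Y)) = 16*(0/(1/(5 + 7))) = 16*(0/(1/12)) = 16*(0*12) = 16*0 = 0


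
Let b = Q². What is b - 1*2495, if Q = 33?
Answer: -1406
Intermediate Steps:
b = 1089 (b = 33² = 1089)
b - 1*2495 = 1089 - 1*2495 = 1089 - 2495 = -1406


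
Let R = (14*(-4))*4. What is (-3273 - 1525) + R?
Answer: -5022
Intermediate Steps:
R = -224 (R = -56*4 = -224)
(-3273 - 1525) + R = (-3273 - 1525) - 224 = -4798 - 224 = -5022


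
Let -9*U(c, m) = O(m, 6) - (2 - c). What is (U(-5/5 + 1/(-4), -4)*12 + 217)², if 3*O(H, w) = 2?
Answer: 3936256/81 ≈ 48596.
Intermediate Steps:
O(H, w) = ⅔ (O(H, w) = (⅓)*2 = ⅔)
U(c, m) = 4/27 - c/9 (U(c, m) = -(⅔ - (2 - c))/9 = -(⅔ + (-2 + c))/9 = -(-4/3 + c)/9 = 4/27 - c/9)
(U(-5/5 + 1/(-4), -4)*12 + 217)² = ((4/27 - (-5/5 + 1/(-4))/9)*12 + 217)² = ((4/27 - (-5*⅕ + 1*(-¼))/9)*12 + 217)² = ((4/27 - (-1 - ¼)/9)*12 + 217)² = ((4/27 - ⅑*(-5/4))*12 + 217)² = ((4/27 + 5/36)*12 + 217)² = ((31/108)*12 + 217)² = (31/9 + 217)² = (1984/9)² = 3936256/81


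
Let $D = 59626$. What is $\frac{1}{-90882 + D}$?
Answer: $- \frac{1}{31256} \approx -3.1994 \cdot 10^{-5}$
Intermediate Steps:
$\frac{1}{-90882 + D} = \frac{1}{-90882 + 59626} = \frac{1}{-31256} = - \frac{1}{31256}$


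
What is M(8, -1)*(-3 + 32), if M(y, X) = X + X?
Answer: -58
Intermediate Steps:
M(y, X) = 2*X
M(8, -1)*(-3 + 32) = (2*(-1))*(-3 + 32) = -2*29 = -58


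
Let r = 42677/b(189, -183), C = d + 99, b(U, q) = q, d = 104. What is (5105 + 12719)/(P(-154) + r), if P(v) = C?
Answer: -407724/691 ≈ -590.05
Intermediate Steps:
C = 203 (C = 104 + 99 = 203)
r = -42677/183 (r = 42677/(-183) = 42677*(-1/183) = -42677/183 ≈ -233.21)
P(v) = 203
(5105 + 12719)/(P(-154) + r) = (5105 + 12719)/(203 - 42677/183) = 17824/(-5528/183) = 17824*(-183/5528) = -407724/691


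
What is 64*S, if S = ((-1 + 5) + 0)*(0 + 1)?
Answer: 256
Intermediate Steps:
S = 4 (S = (4 + 0)*1 = 4*1 = 4)
64*S = 64*4 = 256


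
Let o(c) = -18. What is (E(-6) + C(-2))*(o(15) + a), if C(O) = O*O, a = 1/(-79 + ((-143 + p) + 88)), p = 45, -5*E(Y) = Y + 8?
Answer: -28854/445 ≈ -64.840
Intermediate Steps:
E(Y) = -8/5 - Y/5 (E(Y) = -(Y + 8)/5 = -(8 + Y)/5 = -8/5 - Y/5)
a = -1/89 (a = 1/(-79 + ((-143 + 45) + 88)) = 1/(-79 + (-98 + 88)) = 1/(-79 - 10) = 1/(-89) = -1/89 ≈ -0.011236)
C(O) = O²
(E(-6) + C(-2))*(o(15) + a) = ((-8/5 - ⅕*(-6)) + (-2)²)*(-18 - 1/89) = ((-8/5 + 6/5) + 4)*(-1603/89) = (-⅖ + 4)*(-1603/89) = (18/5)*(-1603/89) = -28854/445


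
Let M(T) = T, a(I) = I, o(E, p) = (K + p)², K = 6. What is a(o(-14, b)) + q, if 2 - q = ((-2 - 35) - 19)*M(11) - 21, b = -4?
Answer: 643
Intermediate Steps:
o(E, p) = (6 + p)²
q = 639 (q = 2 - (((-2 - 35) - 19)*11 - 21) = 2 - ((-37 - 19)*11 - 21) = 2 - (-56*11 - 21) = 2 - (-616 - 21) = 2 - 1*(-637) = 2 + 637 = 639)
a(o(-14, b)) + q = (6 - 4)² + 639 = 2² + 639 = 4 + 639 = 643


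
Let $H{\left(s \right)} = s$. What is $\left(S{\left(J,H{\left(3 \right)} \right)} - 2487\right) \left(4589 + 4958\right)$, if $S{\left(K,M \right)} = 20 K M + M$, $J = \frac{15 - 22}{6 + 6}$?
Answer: $-24048893$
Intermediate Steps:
$J = - \frac{7}{12} \approx -0.58333$
$S{\left(K,M \right)} = M + 20 K M$ ($S{\left(K,M \right)} = 20 K M + M = M + 20 K M$)
$\left(S{\left(J,H{\left(3 \right)} \right)} - 2487\right) \left(4589 + 4958\right) = \left(3 \left(1 + 20 \left(- \frac{7}{12}\right)\right) - 2487\right) \left(4589 + 4958\right) = \left(3 \left(1 - \frac{35}{3}\right) - 2487\right) 9547 = \left(3 \left(- \frac{32}{3}\right) - 2487\right) 9547 = \left(-32 - 2487\right) 9547 = \left(-2519\right) 9547 = -24048893$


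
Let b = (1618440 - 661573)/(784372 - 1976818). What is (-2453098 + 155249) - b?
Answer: -2740059891787/1192446 ≈ -2.2978e+6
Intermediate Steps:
b = -956867/1192446 (b = 956867/(-1192446) = 956867*(-1/1192446) = -956867/1192446 ≈ -0.80244)
(-2453098 + 155249) - b = (-2453098 + 155249) - 1*(-956867/1192446) = -2297849 + 956867/1192446 = -2740059891787/1192446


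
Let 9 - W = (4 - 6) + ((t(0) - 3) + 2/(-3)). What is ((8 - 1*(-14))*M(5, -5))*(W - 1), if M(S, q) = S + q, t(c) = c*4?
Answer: 0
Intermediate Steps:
t(c) = 4*c
W = 44/3 (W = 9 - ((4 - 6) + ((4*0 - 3) + 2/(-3))) = 9 - (-2 + ((0 - 3) + 2*(-⅓))) = 9 - (-2 + (-3 - ⅔)) = 9 - (-2 - 11/3) = 9 - 1*(-17/3) = 9 + 17/3 = 44/3 ≈ 14.667)
((8 - 1*(-14))*M(5, -5))*(W - 1) = ((8 - 1*(-14))*(5 - 5))*(44/3 - 1) = ((8 + 14)*0)*(41/3) = (22*0)*(41/3) = 0*(41/3) = 0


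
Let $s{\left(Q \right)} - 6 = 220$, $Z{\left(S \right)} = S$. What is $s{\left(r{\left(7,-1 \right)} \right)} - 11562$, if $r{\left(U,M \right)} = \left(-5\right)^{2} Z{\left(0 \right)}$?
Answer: $-11336$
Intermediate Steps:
$r{\left(U,M \right)} = 0$ ($r{\left(U,M \right)} = \left(-5\right)^{2} \cdot 0 = 25 \cdot 0 = 0$)
$s{\left(Q \right)} = 226$ ($s{\left(Q \right)} = 6 + 220 = 226$)
$s{\left(r{\left(7,-1 \right)} \right)} - 11562 = 226 - 11562 = -11336$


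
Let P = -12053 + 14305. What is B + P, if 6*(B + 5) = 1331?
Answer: 14813/6 ≈ 2468.8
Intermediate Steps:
B = 1301/6 (B = -5 + (1/6)*1331 = -5 + 1331/6 = 1301/6 ≈ 216.83)
P = 2252
B + P = 1301/6 + 2252 = 14813/6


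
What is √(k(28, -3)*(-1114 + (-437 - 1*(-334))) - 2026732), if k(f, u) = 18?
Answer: I*√2048638 ≈ 1431.3*I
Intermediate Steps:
√(k(28, -3)*(-1114 + (-437 - 1*(-334))) - 2026732) = √(18*(-1114 + (-437 - 1*(-334))) - 2026732) = √(18*(-1114 + (-437 + 334)) - 2026732) = √(18*(-1114 - 103) - 2026732) = √(18*(-1217) - 2026732) = √(-21906 - 2026732) = √(-2048638) = I*√2048638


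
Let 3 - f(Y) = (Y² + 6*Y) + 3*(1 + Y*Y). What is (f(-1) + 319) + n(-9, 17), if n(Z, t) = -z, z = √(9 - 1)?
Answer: 321 - 2*√2 ≈ 318.17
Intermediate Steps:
z = 2*√2 (z = √8 = 2*√2 ≈ 2.8284)
n(Z, t) = -2*√2
f(Y) = -6*Y - 4*Y² (f(Y) = 3 - ((Y² + 6*Y) + 3*(1 + Y*Y)) = 3 - ((Y² + 6*Y) + 3*(1 + Y²)) = 3 - ((Y² + 6*Y) + (3 + 3*Y²)) = 3 - (3 + 4*Y² + 6*Y) = 3 + (-3 - 6*Y - 4*Y²) = -6*Y - 4*Y²)
(f(-1) + 319) + n(-9, 17) = (-2*(-1)*(3 + 2*(-1)) + 319) - 2*√2 = (-2*(-1)*(3 - 2) + 319) - 2*√2 = (-2*(-1)*1 + 319) - 2*√2 = (2 + 319) - 2*√2 = 321 - 2*√2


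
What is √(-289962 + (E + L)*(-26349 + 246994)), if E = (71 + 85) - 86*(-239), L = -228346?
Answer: I*√45814135182 ≈ 2.1404e+5*I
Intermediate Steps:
E = 20710 (E = 156 + 20554 = 20710)
√(-289962 + (E + L)*(-26349 + 246994)) = √(-289962 + (20710 - 228346)*(-26349 + 246994)) = √(-289962 - 207636*220645) = √(-289962 - 45813845220) = √(-45814135182) = I*√45814135182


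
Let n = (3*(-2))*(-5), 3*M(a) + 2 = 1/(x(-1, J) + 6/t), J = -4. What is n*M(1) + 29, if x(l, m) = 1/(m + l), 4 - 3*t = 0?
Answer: 487/43 ≈ 11.326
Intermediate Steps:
t = 4/3 (t = 4/3 - ⅓*0 = 4/3 + 0 = 4/3 ≈ 1.3333)
x(l, m) = 1/(l + m)
M(a) = -76/129 (M(a) = -⅔ + 1/(3*(1/(-1 - 4) + 6/(4/3))) = -⅔ + 1/(3*(1/(-5) + 6*(¾))) = -⅔ + 1/(3*(-⅕ + 9/2)) = -⅔ + 1/(3*(43/10)) = -⅔ + (⅓)*(10/43) = -⅔ + 10/129 = -76/129)
n = 30 (n = -6*(-5) = 30)
n*M(1) + 29 = 30*(-76/129) + 29 = -760/43 + 29 = 487/43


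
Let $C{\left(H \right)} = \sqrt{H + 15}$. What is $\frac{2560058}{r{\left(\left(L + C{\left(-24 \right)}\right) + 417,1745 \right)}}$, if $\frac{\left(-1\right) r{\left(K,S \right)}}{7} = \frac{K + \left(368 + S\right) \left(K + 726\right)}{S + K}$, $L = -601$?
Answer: $- \frac{81714345378694}{163900900601} + \frac{2068743188901 i}{1147306304207} \approx -498.56 + 1.8031 i$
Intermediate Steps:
$C{\left(H \right)} = \sqrt{15 + H}$
$r{\left(K,S \right)} = - \frac{7 \left(K + \left(368 + S\right) \left(726 + K\right)\right)}{K + S}$ ($r{\left(K,S \right)} = - 7 \frac{K + \left(368 + S\right) \left(K + 726\right)}{S + K} = - 7 \frac{K + \left(368 + S\right) \left(726 + K\right)}{K + S} = - \frac{7 \left(K + \left(368 + S\right) \left(726 + K\right)\right)}{K + S}$)
$\frac{2560058}{r{\left(\left(L + C{\left(-24 \right)}\right) + 417,1745 \right)}} = \frac{2560058}{7 \frac{1}{\left(\left(-601 + \sqrt{15 - 24}\right) + 417\right) + 1745} \left(-267168 - 1266870 - 369 \left(\left(-601 + \sqrt{15 - 24}\right) + 417\right) - \left(\left(-601 + \sqrt{15 - 24}\right) + 417\right) 1745\right)} = \frac{2560058}{7 \frac{1}{\left(\left(-601 + \sqrt{-9}\right) + 417\right) + 1745} \left(-267168 - 1266870 - 369 \left(\left(-601 + \sqrt{-9}\right) + 417\right) - \left(\left(-601 + \sqrt{-9}\right) + 417\right) 1745\right)} = \frac{2560058}{7 \frac{1}{\left(\left(-601 + 3 i\right) + 417\right) + 1745} \left(-267168 - 1266870 - 369 \left(\left(-601 + 3 i\right) + 417\right) - \left(\left(-601 + 3 i\right) + 417\right) 1745\right)} = \frac{2560058}{7 \frac{1}{\left(-184 + 3 i\right) + 1745} \left(-267168 - 1266870 - 369 \left(-184 + 3 i\right) - \left(-184 + 3 i\right) 1745\right)} = \frac{2560058}{7 \frac{1}{1561 + 3 i} \left(-267168 - 1266870 + \left(67896 - 1107 i\right) + \left(321080 - 5235 i\right)\right)} = \frac{2560058}{7 \frac{1561 - 3 i}{2436730} \left(-1145062 - 6342 i\right)} = \frac{2560058}{\frac{7}{2436730} \left(-1145062 - 6342 i\right) \left(1561 - 3 i\right)} = 2560058 \frac{\left(-1145062 + 6342 i\right) \left(1561 + 3 i\right)}{9178450433656} = \frac{1280029 \left(-1145062 + 6342 i\right) \left(1561 + 3 i\right)}{4589225216828}$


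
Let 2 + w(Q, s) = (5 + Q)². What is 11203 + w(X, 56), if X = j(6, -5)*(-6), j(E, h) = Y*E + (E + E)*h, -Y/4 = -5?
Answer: 137226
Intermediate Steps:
Y = 20 (Y = -4*(-5) = 20)
j(E, h) = 20*E + 2*E*h (j(E, h) = 20*E + (E + E)*h = 20*E + (2*E)*h = 20*E + 2*E*h)
X = -360 (X = (2*6*(10 - 5))*(-6) = (2*6*5)*(-6) = 60*(-6) = -360)
w(Q, s) = -2 + (5 + Q)²
11203 + w(X, 56) = 11203 + (-2 + (5 - 360)²) = 11203 + (-2 + (-355)²) = 11203 + (-2 + 126025) = 11203 + 126023 = 137226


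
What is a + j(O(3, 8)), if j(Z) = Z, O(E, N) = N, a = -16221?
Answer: -16213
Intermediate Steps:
a + j(O(3, 8)) = -16221 + 8 = -16213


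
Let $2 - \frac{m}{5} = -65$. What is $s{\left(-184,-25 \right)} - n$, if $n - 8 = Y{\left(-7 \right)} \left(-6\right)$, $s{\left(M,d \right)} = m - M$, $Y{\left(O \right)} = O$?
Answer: $469$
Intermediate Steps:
$m = 335$ ($m = 10 - -325 = 10 + 325 = 335$)
$s{\left(M,d \right)} = 335 - M$
$n = 50$ ($n = 8 - -42 = 8 + 42 = 50$)
$s{\left(-184,-25 \right)} - n = \left(335 - -184\right) - 50 = \left(335 + 184\right) - 50 = 519 - 50 = 469$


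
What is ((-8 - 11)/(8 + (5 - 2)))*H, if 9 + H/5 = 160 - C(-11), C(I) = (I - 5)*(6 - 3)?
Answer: -18905/11 ≈ -1718.6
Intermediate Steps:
C(I) = -15 + 3*I (C(I) = (-5 + I)*3 = -15 + 3*I)
H = 995 (H = -45 + 5*(160 - (-15 + 3*(-11))) = -45 + 5*(160 - (-15 - 33)) = -45 + 5*(160 - 1*(-48)) = -45 + 5*(160 + 48) = -45 + 5*208 = -45 + 1040 = 995)
((-8 - 11)/(8 + (5 - 2)))*H = ((-8 - 11)/(8 + (5 - 2)))*995 = -19/(8 + 3)*995 = -19/11*995 = -18905/11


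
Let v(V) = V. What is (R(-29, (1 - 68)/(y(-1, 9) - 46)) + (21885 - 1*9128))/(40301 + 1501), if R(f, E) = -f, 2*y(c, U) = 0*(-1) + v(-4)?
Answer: 2131/6967 ≈ 0.30587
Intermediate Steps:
y(c, U) = -2 (y(c, U) = (0*(-1) - 4)/2 = (0 - 4)/2 = (1/2)*(-4) = -2)
(R(-29, (1 - 68)/(y(-1, 9) - 46)) + (21885 - 1*9128))/(40301 + 1501) = (-1*(-29) + (21885 - 1*9128))/(40301 + 1501) = (29 + (21885 - 9128))/41802 = (29 + 12757)*(1/41802) = 12786*(1/41802) = 2131/6967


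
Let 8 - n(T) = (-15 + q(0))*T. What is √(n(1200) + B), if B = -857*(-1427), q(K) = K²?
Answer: 3*√137883 ≈ 1114.0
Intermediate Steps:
n(T) = 8 + 15*T (n(T) = 8 - (-15 + 0²)*T = 8 - (-15 + 0)*T = 8 - (-15)*T = 8 + 15*T)
B = 1222939
√(n(1200) + B) = √((8 + 15*1200) + 1222939) = √((8 + 18000) + 1222939) = √(18008 + 1222939) = √1240947 = 3*√137883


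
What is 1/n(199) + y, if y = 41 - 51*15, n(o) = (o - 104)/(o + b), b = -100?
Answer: -68681/95 ≈ -722.96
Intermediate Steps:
n(o) = (-104 + o)/(-100 + o) (n(o) = (o - 104)/(o - 100) = (-104 + o)/(-100 + o))
y = -724 (y = 41 - 765 = -724)
1/n(199) + y = 1/((-104 + 199)/(-100 + 199)) - 724 = 1/(95/99) - 724 = 99/95 - 724 = -68681/95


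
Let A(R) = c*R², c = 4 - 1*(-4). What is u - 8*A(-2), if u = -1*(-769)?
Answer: 513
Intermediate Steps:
c = 8 (c = 4 + 4 = 8)
A(R) = 8*R²
u = 769
u - 8*A(-2) = 769 - 8*8*(-2)² = 769 - 8*8*4 = 769 - 8*32 = 769 - 2*128 = 769 - 256 = 513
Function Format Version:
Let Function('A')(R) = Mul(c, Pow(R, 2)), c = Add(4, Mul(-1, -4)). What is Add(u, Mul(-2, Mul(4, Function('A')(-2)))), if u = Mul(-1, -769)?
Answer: 513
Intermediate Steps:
c = 8 (c = Add(4, 4) = 8)
Function('A')(R) = Mul(8, Pow(R, 2))
u = 769
Add(u, Mul(-2, Mul(4, Function('A')(-2)))) = Add(769, Mul(-2, Mul(4, Mul(8, Pow(-2, 2))))) = Add(769, Mul(-2, Mul(4, Mul(8, 4)))) = Add(769, Mul(-2, Mul(4, 32))) = Add(769, Mul(-2, 128)) = Add(769, -256) = 513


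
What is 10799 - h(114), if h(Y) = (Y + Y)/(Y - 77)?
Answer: 399335/37 ≈ 10793.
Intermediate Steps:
h(Y) = 2*Y/(-77 + Y) (h(Y) = (2*Y)/(-77 + Y) = 2*Y/(-77 + Y))
10799 - h(114) = 10799 - 2*114/(-77 + 114) = 10799 - 2*114/37 = 10799 - 1*228/37 = 10799 - 228/37 = 399335/37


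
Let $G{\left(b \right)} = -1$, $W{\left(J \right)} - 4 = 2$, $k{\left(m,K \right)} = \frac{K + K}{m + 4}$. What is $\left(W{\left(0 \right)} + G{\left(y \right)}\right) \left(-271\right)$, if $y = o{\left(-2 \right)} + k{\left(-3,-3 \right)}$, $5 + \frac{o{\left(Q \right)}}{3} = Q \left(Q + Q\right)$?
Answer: $-1355$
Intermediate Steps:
$k{\left(m,K \right)} = \frac{2 K}{4 + m}$
$o{\left(Q \right)} = -15 + 6 Q^{2}$ ($o{\left(Q \right)} = -15 + 3 Q \left(Q + Q\right) = -15 + 3 Q 2 Q = -15 + 3 \cdot 2 Q^{2} = -15 + 6 Q^{2}$)
$W{\left(J \right)} = 6$ ($W{\left(J \right)} = 4 + 2 = 6$)
$y = 3$ ($y = \left(-15 + 6 \left(-2\right)^{2}\right) + 2 \left(-3\right) \frac{1}{4 - 3} = \left(-15 + 6 \cdot 4\right) + 2 \left(-3\right) 1^{-1} = \left(-15 + 24\right) + 2 \left(-3\right) 1 = 9 - 6 = 3$)
$\left(W{\left(0 \right)} + G{\left(y \right)}\right) \left(-271\right) = \left(6 - 1\right) \left(-271\right) = 5 \left(-271\right) = -1355$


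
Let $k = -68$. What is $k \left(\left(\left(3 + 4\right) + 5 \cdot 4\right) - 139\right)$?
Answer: $7616$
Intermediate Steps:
$k \left(\left(\left(3 + 4\right) + 5 \cdot 4\right) - 139\right) = - 68 \left(\left(\left(3 + 4\right) + 5 \cdot 4\right) - 139\right) = - 68 \left(\left(7 + 20\right) - 139\right) = - 68 \left(27 - 139\right) = \left(-68\right) \left(-112\right) = 7616$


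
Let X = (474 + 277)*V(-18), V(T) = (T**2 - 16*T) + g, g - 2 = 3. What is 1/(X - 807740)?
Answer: -1/344373 ≈ -2.9038e-6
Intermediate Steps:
g = 5 (g = 2 + 3 = 5)
V(T) = 5 + T**2 - 16*T (V(T) = (T**2 - 16*T) + 5 = 5 + T**2 - 16*T)
X = 463367 (X = (474 + 277)*(5 + (-18)**2 - 16*(-18)) = 751*(5 + 324 + 288) = 751*617 = 463367)
1/(X - 807740) = 1/(463367 - 807740) = 1/(-344373) = -1/344373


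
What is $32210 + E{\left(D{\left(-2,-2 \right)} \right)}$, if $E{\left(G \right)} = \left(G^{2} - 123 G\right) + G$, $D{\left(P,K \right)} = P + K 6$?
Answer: $34114$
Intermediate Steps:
$D{\left(P,K \right)} = P + 6 K$
$E{\left(G \right)} = G^{2} - 122 G$
$32210 + E{\left(D{\left(-2,-2 \right)} \right)} = 32210 + \left(-2 + 6 \left(-2\right)\right) \left(-122 + \left(-2 + 6 \left(-2\right)\right)\right) = 32210 + \left(-2 - 12\right) \left(-122 - 14\right) = 32210 - 14 \left(-122 - 14\right) = 32210 - -1904 = 32210 + 1904 = 34114$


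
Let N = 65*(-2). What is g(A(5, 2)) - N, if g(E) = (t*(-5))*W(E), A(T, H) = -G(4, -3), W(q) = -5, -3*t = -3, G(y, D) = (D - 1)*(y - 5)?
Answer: 155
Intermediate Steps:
G(y, D) = (-1 + D)*(-5 + y)
t = 1 (t = -⅓*(-3) = 1)
A(T, H) = -4 (A(T, H) = -(5 - 1*4 - 5*(-3) - 3*4) = -(5 - 4 + 15 - 12) = -1*4 = -4)
g(E) = 25 (g(E) = (1*(-5))*(-5) = -5*(-5) = 25)
N = -130
g(A(5, 2)) - N = 25 - 1*(-130) = 25 + 130 = 155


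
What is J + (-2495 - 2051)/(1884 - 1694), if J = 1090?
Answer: 101277/95 ≈ 1066.1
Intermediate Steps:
J + (-2495 - 2051)/(1884 - 1694) = 1090 + (-2495 - 2051)/(1884 - 1694) = 1090 - 4546/190 = 1090 - 4546*1/190 = 1090 - 2273/95 = 101277/95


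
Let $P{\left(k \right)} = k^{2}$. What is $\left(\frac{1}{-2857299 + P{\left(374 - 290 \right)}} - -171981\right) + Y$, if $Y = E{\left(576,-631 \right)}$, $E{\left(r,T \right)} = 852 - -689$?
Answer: $\frac{494579865845}{2850243} \approx 1.7352 \cdot 10^{5}$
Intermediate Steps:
$E{\left(r,T \right)} = 1541$ ($E{\left(r,T \right)} = 852 + 689 = 1541$)
$Y = 1541$
$\left(\frac{1}{-2857299 + P{\left(374 - 290 \right)}} - -171981\right) + Y = \left(\frac{1}{-2857299 + \left(374 - 290\right)^{2}} - -171981\right) + 1541 = \left(\frac{1}{-2857299 + \left(374 - 290\right)^{2}} + \left(172718 - 737\right)\right) + 1541 = \left(\frac{1}{-2857299 + 84^{2}} + 171981\right) + 1541 = \left(\frac{1}{-2857299 + 7056} + 171981\right) + 1541 = \left(\frac{1}{-2850243} + 171981\right) + 1541 = \left(- \frac{1}{2850243} + 171981\right) + 1541 = \frac{490187641382}{2850243} + 1541 = \frac{494579865845}{2850243}$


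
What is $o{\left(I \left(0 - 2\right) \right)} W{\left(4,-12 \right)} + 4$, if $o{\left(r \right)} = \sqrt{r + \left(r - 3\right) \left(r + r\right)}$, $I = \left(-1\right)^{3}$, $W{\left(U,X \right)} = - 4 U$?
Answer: $4 - 16 i \sqrt{2} \approx 4.0 - 22.627 i$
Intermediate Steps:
$I = -1$
$o{\left(r \right)} = \sqrt{r + 2 r \left(-3 + r\right)}$ ($o{\left(r \right)} = \sqrt{r + \left(-3 + r\right) 2 r} = \sqrt{r + 2 r \left(-3 + r\right)}$)
$o{\left(I \left(0 - 2\right) \right)} W{\left(4,-12 \right)} + 4 = \sqrt{- (0 - 2) \left(-5 + 2 \left(- (0 - 2)\right)\right)} \left(\left(-4\right) 4\right) + 4 = \sqrt{\left(-1\right) \left(-2\right) \left(-5 + 2 \left(\left(-1\right) \left(-2\right)\right)\right)} \left(-16\right) + 4 = \sqrt{2 \left(-5 + 2 \cdot 2\right)} \left(-16\right) + 4 = \sqrt{2 \left(-5 + 4\right)} \left(-16\right) + 4 = \sqrt{2 \left(-1\right)} \left(-16\right) + 4 = \sqrt{-2} \left(-16\right) + 4 = i \sqrt{2} \left(-16\right) + 4 = - 16 i \sqrt{2} + 4 = 4 - 16 i \sqrt{2}$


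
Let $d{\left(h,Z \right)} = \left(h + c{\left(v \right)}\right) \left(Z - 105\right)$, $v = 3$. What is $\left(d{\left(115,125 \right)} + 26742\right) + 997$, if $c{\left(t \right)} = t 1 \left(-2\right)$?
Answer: $29919$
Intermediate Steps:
$c{\left(t \right)} = - 2 t$ ($c{\left(t \right)} = t \left(-2\right) = - 2 t$)
$d{\left(h,Z \right)} = \left(-105 + Z\right) \left(-6 + h\right)$ ($d{\left(h,Z \right)} = \left(h - 6\right) \left(Z - 105\right) = \left(h - 6\right) \left(-105 + Z\right) = \left(-6 + h\right) \left(-105 + Z\right) = \left(-105 + Z\right) \left(-6 + h\right)$)
$\left(d{\left(115,125 \right)} + 26742\right) + 997 = \left(\left(630 - 12075 - 750 + 125 \cdot 115\right) + 26742\right) + 997 = \left(\left(630 - 12075 - 750 + 14375\right) + 26742\right) + 997 = \left(2180 + 26742\right) + 997 = 28922 + 997 = 29919$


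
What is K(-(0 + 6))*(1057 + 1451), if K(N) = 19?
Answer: 47652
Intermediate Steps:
K(-(0 + 6))*(1057 + 1451) = 19*(1057 + 1451) = 19*2508 = 47652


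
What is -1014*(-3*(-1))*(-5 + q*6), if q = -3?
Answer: 69966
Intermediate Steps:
-1014*(-3*(-1))*(-5 + q*6) = -1014*(-3*(-1))*(-5 - 3*6) = -3042*(-5 - 18) = -3042*(-23) = -1014*(-69) = 69966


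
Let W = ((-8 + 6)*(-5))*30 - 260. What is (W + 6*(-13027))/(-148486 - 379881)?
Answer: 78122/528367 ≈ 0.14786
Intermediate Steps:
W = 40 (W = -2*(-5)*30 - 260 = 10*30 - 260 = 300 - 260 = 40)
(W + 6*(-13027))/(-148486 - 379881) = (40 + 6*(-13027))/(-148486 - 379881) = (40 - 78162)/(-528367) = -78122*(-1/528367) = 78122/528367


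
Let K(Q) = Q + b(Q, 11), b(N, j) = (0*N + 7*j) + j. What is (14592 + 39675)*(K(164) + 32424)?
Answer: 1773228492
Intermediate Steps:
b(N, j) = 8*j (b(N, j) = (0 + 7*j) + j = 7*j + j = 8*j)
K(Q) = 88 + Q (K(Q) = Q + 8*11 = Q + 88 = 88 + Q)
(14592 + 39675)*(K(164) + 32424) = (14592 + 39675)*((88 + 164) + 32424) = 54267*(252 + 32424) = 54267*32676 = 1773228492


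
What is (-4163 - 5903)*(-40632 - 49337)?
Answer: 905627954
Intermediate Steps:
(-4163 - 5903)*(-40632 - 49337) = -10066*(-89969) = 905627954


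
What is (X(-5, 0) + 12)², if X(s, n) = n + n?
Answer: 144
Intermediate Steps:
X(s, n) = 2*n
(X(-5, 0) + 12)² = (2*0 + 12)² = (0 + 12)² = 12² = 144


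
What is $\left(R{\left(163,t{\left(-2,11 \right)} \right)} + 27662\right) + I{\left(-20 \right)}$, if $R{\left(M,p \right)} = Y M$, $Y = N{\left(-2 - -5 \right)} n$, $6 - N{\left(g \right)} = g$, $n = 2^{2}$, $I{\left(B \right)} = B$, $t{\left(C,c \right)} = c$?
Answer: $29598$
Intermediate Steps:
$n = 4$
$N{\left(g \right)} = 6 - g$
$Y = 12$ ($Y = \left(6 - \left(-2 - -5\right)\right) 4 = \left(6 - \left(-2 + 5\right)\right) 4 = \left(6 - 3\right) 4 = 3 \cdot 4 = 12$)
$R{\left(M,p \right)} = 12 M$
$\left(R{\left(163,t{\left(-2,11 \right)} \right)} + 27662\right) + I{\left(-20 \right)} = \left(12 \cdot 163 + 27662\right) - 20 = \left(1956 + 27662\right) - 20 = 29618 - 20 = 29598$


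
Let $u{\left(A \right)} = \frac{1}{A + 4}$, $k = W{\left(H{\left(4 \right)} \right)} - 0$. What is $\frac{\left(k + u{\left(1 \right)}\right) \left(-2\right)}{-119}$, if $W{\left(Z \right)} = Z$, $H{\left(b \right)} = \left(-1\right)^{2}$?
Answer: $\frac{12}{595} \approx 0.020168$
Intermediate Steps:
$H{\left(b \right)} = 1$
$k = 1$ ($k = 1 - 0 = 1 + 0 = 1$)
$u{\left(A \right)} = \frac{1}{4 + A}$
$\frac{\left(k + u{\left(1 \right)}\right) \left(-2\right)}{-119} = \frac{\left(1 + \frac{1}{4 + 1}\right) \left(-2\right)}{-119} = \left(1 + \frac{1}{5}\right) \left(-2\right) \left(- \frac{1}{119}\right) = \frac{6}{5} \left(-2\right) \left(- \frac{1}{119}\right) = \left(- \frac{12}{5}\right) \left(- \frac{1}{119}\right) = \frac{12}{595}$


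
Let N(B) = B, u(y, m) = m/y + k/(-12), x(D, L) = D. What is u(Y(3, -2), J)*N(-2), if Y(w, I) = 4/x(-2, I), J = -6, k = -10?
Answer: -23/3 ≈ -7.6667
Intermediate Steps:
Y(w, I) = -2 (Y(w, I) = 4/(-2) = 4*(-½) = -2)
u(y, m) = ⅚ + m/y (u(y, m) = m/y - 10/(-12) = m/y - 10*(-1/12) = m/y + ⅚ = ⅚ + m/y)
u(Y(3, -2), J)*N(-2) = (⅚ - 6/(-2))*(-2) = (⅚ - 6*(-½))*(-2) = (⅚ + 3)*(-2) = (23/6)*(-2) = -23/3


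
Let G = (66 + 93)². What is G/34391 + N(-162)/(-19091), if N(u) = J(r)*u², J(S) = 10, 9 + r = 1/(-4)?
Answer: -502525557/38621093 ≈ -13.012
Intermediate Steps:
r = -37/4 (r = -9 + 1/(-4) = -9 - ¼ = -37/4 ≈ -9.2500)
G = 25281 (G = 159² = 25281)
N(u) = 10*u²
G/34391 + N(-162)/(-19091) = 25281/34391 + (10*(-162)²)/(-19091) = 25281*(1/34391) + (10*26244)*(-1/19091) = 25281/34391 + 262440*(-1/19091) = 25281/34391 - 262440/19091 = -502525557/38621093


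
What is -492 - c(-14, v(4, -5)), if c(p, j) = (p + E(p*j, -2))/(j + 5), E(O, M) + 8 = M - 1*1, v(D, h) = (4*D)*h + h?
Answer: -7877/16 ≈ -492.31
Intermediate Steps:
v(D, h) = h + 4*D*h (v(D, h) = 4*D*h + h = h + 4*D*h)
E(O, M) = -9 + M (E(O, M) = -8 + (M - 1*1) = -8 + (M - 1) = -8 + (-1 + M) = -9 + M)
c(p, j) = (-11 + p)/(5 + j) (c(p, j) = (p + (-9 - 2))/(j + 5) = (p - 11)/(5 + j) = (-11 + p)/(5 + j))
-492 - c(-14, v(4, -5)) = -492 - (-11 - 14)/(5 - 5*(1 + 4*4)) = -492 - (-25)/(5 - 5*(1 + 16)) = -492 - (-25)/(5 - 5*17) = -492 - (-25)/(5 - 85) = -492 - (-25)/(-80) = -492 - (-1)*(-25)/80 = -492 - 1*5/16 = -492 - 5/16 = -7877/16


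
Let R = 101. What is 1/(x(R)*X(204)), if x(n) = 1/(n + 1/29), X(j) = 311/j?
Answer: 597720/9019 ≈ 66.273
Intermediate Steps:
x(n) = 1/(1/29 + n) (x(n) = 1/(n + 1/29) = 1/(1/29 + n))
1/(x(R)*X(204)) = 1/(((29/(1 + 29*101)))*((311/204))) = 1/(((29/(1 + 2929)))*((311*(1/204)))) = 1/(((29/2930))*(311/204)) = (204/311)/(29*(1/2930)) = (204/311)/(29/2930) = (2930/29)*(204/311) = 597720/9019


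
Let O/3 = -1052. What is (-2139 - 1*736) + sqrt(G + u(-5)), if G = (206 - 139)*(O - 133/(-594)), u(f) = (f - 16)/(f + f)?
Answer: -2875 + 2*I*sqrt(12951708990)/495 ≈ -2875.0 + 459.82*I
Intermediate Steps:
O = -3156 (O = 3*(-1052) = -3156)
u(f) = (-16 + f)/(2*f) (u(f) = (-16 + f)/((2*f)) = (-16 + f)*(1/(2*f)) = (-16 + f)/(2*f))
G = -125593577/594 (G = (206 - 139)*(-3156 - 133/(-594)) = 67*(-3156 - 133*(-1/594)) = 67*(-3156 + 133/594) = 67*(-1874531/594) = -125593577/594 ≈ -2.1144e+5)
(-2139 - 1*736) + sqrt(G + u(-5)) = (-2139 - 1*736) + sqrt(-125593577/594 + (1/2)*(-16 - 5)/(-5)) = (-2139 - 736) + sqrt(-125593577/594 + (1/2)*(-1/5)*(-21)) = -2875 + sqrt(-125593577/594 + 21/10) = -2875 + sqrt(-313980824/1485) = -2875 + 2*I*sqrt(12951708990)/495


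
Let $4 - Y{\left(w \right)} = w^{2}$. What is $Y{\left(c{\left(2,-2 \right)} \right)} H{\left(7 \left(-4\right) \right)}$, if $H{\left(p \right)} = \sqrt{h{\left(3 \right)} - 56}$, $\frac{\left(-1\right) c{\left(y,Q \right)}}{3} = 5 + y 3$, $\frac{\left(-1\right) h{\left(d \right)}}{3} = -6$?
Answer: $- 1085 i \sqrt{38} \approx - 6688.4 i$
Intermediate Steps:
$h{\left(d \right)} = 18$ ($h{\left(d \right)} = \left(-3\right) \left(-6\right) = 18$)
$c{\left(y,Q \right)} = -15 - 9 y$ ($c{\left(y,Q \right)} = - 3 \left(5 + y 3\right) = - 3 \left(5 + 3 y\right) = -15 - 9 y$)
$H{\left(p \right)} = i \sqrt{38}$ ($H{\left(p \right)} = \sqrt{18 - 56} = \sqrt{-38} = i \sqrt{38}$)
$Y{\left(w \right)} = 4 - w^{2}$
$Y{\left(c{\left(2,-2 \right)} \right)} H{\left(7 \left(-4\right) \right)} = \left(4 - \left(-15 - 18\right)^{2}\right) i \sqrt{38} = \left(4 - \left(-33\right)^{2}\right) i \sqrt{38} = \left(4 - 1089\right) i \sqrt{38} = - 1085 i \sqrt{38}$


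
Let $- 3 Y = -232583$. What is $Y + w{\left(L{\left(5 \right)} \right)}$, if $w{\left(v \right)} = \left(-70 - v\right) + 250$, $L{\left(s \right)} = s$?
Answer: $\frac{233108}{3} \approx 77703.0$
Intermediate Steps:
$Y = \frac{232583}{3}$ ($Y = \left(- \frac{1}{3}\right) \left(-232583\right) = \frac{232583}{3} \approx 77528.0$)
$w{\left(v \right)} = 180 - v$
$Y + w{\left(L{\left(5 \right)} \right)} = \frac{232583}{3} + \left(180 - 5\right) = \frac{232583}{3} + 175 = \frac{233108}{3}$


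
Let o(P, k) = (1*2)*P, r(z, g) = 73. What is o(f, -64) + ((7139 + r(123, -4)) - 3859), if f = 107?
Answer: 3567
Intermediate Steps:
o(P, k) = 2*P
o(f, -64) + ((7139 + r(123, -4)) - 3859) = 2*107 + ((7139 + 73) - 3859) = 214 + (7212 - 3859) = 214 + 3353 = 3567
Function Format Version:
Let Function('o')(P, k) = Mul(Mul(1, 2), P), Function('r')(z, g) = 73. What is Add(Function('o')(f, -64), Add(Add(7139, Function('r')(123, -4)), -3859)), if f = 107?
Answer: 3567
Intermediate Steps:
Function('o')(P, k) = Mul(2, P)
Add(Function('o')(f, -64), Add(Add(7139, Function('r')(123, -4)), -3859)) = Add(Mul(2, 107), Add(Add(7139, 73), -3859)) = Add(214, Add(7212, -3859)) = Add(214, 3353) = 3567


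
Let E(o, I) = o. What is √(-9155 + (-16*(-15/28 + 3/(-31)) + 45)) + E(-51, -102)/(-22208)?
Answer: 51/22208 + I*√428504258/217 ≈ 0.0022965 + 95.393*I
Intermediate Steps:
√(-9155 + (-16*(-15/28 + 3/(-31)) + 45)) + E(-51, -102)/(-22208) = √(-9155 + (-16*(-15/28 + 3/(-31)) + 45)) - 51/(-22208) = √(-9155 + (-16*(-15*1/28 + 3*(-1/31)) + 45)) - 51*(-1/22208) = √(-9155 + (-16*(-15/28 - 3/31) + 45)) + 51/22208 = √(-9155 + (-16*(-549/868) + 45)) + 51/22208 = √(-9155 + (2196/217 + 45)) + 51/22208 = √(-9155 + 11961/217) + 51/22208 = √(-1974674/217) + 51/22208 = I*√428504258/217 + 51/22208 = 51/22208 + I*√428504258/217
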